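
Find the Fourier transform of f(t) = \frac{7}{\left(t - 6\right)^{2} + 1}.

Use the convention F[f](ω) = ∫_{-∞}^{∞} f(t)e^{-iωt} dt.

F(ω) = 7 \pi e^{- 6 i \omega - \left|{\omega}\right|}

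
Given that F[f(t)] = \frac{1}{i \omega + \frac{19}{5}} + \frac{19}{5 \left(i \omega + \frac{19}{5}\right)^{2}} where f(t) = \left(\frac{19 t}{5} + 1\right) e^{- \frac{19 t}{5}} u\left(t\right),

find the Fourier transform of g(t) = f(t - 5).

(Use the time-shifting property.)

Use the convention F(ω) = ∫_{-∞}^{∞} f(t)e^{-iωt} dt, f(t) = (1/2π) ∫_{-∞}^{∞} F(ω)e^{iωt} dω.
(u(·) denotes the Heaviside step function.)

F[g](ω) = \frac{5 \left(- 5 i \omega - 38\right) e^{- 5 i \omega}}{25 \omega^{2} - 190 i \omega - 361}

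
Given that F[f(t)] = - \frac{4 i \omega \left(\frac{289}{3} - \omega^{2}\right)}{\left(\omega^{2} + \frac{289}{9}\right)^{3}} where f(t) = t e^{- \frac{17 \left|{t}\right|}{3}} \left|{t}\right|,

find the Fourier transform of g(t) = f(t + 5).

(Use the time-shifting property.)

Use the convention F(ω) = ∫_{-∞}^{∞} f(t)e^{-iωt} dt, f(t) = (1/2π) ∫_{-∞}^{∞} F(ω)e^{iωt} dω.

F[g](ω) = \frac{972 i \omega \left(3 \omega^{2} - 289\right) e^{5 i \omega}}{\left(9 \omega^{2} + 289\right)^{3}}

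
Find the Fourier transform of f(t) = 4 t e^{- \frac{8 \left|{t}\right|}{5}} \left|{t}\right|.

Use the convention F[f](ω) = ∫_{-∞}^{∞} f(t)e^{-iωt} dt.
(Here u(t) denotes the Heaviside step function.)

F(ω) = \frac{10000 i \omega \left(25 \omega^{2} - 192\right)}{\left(25 \omega^{2} + 64\right)^{3}}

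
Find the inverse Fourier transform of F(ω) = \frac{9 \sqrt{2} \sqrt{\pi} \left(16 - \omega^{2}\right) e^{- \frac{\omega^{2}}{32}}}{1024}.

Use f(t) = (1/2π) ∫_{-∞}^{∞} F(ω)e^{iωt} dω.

f(t) = 9 t^{2} e^{- 8 t^{2}}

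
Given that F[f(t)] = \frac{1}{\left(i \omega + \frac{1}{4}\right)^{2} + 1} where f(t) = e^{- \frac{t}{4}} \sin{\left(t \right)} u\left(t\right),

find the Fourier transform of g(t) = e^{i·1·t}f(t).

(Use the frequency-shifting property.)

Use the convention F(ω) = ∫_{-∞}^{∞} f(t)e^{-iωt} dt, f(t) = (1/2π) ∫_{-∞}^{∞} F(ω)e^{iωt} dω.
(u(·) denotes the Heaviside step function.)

F[g](ω) = \frac{16}{\left(4 i \left(\omega - 1\right) + 1\right)^{2} + 16}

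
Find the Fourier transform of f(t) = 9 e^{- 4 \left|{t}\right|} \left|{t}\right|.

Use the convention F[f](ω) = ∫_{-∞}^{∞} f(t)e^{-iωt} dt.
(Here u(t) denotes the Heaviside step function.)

F(ω) = \frac{18 \left(16 - \omega^{2}\right)}{\left(\omega^{2} + 16\right)^{2}}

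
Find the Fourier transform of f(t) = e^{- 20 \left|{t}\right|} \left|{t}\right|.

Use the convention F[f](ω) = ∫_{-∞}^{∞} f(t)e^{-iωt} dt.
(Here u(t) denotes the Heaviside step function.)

F(ω) = \frac{2 \left(400 - \omega^{2}\right)}{\left(\omega^{2} + 400\right)^{2}}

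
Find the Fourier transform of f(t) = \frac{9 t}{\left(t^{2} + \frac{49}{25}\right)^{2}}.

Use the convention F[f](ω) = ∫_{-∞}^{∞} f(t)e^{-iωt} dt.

F(ω) = - \frac{45 i \pi \omega e^{- \frac{7 \left|{\omega}\right|}{5}}}{14}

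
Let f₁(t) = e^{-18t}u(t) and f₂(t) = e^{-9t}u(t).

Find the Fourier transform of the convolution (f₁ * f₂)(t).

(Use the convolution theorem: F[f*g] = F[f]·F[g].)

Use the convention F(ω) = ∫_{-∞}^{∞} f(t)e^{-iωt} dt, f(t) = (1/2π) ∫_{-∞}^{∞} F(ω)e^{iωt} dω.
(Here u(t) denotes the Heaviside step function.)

F[f₁*f₂](ω) = \frac{1}{\left(i \omega + 9\right) \left(i \omega + 18\right)}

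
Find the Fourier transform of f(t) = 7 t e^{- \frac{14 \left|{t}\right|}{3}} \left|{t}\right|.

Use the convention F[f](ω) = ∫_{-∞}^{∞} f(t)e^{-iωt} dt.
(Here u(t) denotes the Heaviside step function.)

F(ω) = \frac{6804 i \omega \left(3 \omega^{2} - 196\right)}{\left(9 \omega^{2} + 196\right)^{3}}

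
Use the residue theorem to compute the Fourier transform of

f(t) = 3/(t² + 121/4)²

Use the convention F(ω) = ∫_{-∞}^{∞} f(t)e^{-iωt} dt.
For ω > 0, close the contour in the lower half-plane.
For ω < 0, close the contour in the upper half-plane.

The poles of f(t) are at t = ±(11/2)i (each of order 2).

Let g(z) = f(z)e^{-iωz}; for large |z| the factor e^{-iωz} decays in the lower half-plane when ω > 0 and in the upper half-plane when ω < 0.

Case ω > 0 (lower half-plane, clockwise contour ⇒ F(ω) = -2πi·ΣRes):
  Res_{z = - \frac{11 i}{2}} g(z) = \frac{3 i \left(11 \omega + 2\right) e^{- \frac{11 \omega}{2}}}{1331} (pole of order 2)
  F(ω) = -2πi·ΣRes = \frac{6 \pi \left(11 \omega + 2\right) e^{- \frac{11 \omega}{2}}}{1331}

Case ω < 0 (upper half-plane, counterclockwise contour ⇒ F(ω) = +2πi·ΣRes):
  Res_{z = \frac{11 i}{2}} g(z) = \frac{3 i \left(11 \omega - 2\right) e^{\frac{11 \omega}{2}}}{1331} (pole of order 2)
  F(ω) = 2πi·ΣRes = \frac{6 \pi \left(2 - 11 \omega\right) e^{\frac{11 \omega}{2}}}{1331}

Both cases combine into a single formula in |ω|:

F(ω) = \frac{6 \pi \left(11 \left|{\omega}\right| + 2\right) e^{- \frac{11 \left|{\omega}\right|}{2}}}{1331}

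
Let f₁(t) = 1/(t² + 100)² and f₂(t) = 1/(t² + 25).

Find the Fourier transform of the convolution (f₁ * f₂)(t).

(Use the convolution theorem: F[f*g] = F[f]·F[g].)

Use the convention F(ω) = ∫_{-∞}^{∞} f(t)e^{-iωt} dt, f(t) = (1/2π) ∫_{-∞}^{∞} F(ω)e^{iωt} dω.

F[f₁*f₂](ω) = \frac{\pi^{2} \left(10 \left|{\omega}\right| + 1\right) e^{- 15 \left|{\omega}\right|}}{10000}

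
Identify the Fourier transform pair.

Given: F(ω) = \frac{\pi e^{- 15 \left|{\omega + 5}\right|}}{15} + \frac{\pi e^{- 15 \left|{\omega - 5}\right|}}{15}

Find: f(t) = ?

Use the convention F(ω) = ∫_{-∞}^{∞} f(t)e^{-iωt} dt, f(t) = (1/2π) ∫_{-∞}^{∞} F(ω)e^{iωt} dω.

f(t) = \frac{2 \cos{\left(5 t \right)}}{t^{2} + 225}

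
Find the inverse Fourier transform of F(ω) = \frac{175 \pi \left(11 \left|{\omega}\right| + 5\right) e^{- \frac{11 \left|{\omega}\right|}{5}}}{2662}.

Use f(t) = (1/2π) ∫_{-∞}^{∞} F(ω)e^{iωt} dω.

f(t) = \frac{7}{\left(t^{2} + \frac{121}{25}\right)^{2}}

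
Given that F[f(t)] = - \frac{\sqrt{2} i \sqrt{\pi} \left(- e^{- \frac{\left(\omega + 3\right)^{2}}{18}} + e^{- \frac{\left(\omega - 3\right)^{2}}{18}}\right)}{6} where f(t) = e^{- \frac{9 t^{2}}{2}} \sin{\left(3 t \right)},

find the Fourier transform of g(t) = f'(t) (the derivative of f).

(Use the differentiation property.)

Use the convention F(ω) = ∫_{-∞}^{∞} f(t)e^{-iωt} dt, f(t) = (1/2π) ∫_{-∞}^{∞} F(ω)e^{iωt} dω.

F[g](ω) = \frac{\sqrt{2} \sqrt{\pi} \omega \left(e^{\frac{2 \omega}{3}} - 1\right) e^{- \frac{\omega^{2}}{18} - \frac{\omega}{3} - \frac{1}{2}}}{6}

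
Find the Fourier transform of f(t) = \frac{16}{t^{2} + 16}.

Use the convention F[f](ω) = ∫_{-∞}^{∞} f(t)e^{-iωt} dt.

F(ω) = 4 \pi e^{- 4 \left|{\omega}\right|}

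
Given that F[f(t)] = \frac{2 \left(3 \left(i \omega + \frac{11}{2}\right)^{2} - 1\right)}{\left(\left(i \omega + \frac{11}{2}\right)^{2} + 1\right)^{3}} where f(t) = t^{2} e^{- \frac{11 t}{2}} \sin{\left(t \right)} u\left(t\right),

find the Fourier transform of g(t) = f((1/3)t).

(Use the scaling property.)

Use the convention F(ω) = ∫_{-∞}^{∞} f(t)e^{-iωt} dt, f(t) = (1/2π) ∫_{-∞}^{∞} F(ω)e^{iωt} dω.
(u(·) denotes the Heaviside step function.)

F[g](ω) = \frac{96 \left(3 \left(6 i \omega + 11\right)^{2} - 4\right)}{\left(\left(6 i \omega + 11\right)^{2} + 4\right)^{3}}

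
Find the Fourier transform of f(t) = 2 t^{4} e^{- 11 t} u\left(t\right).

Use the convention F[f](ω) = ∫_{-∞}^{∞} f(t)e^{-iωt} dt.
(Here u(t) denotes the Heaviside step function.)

F(ω) = \frac{48}{\left(i \omega + 11\right)^{5}}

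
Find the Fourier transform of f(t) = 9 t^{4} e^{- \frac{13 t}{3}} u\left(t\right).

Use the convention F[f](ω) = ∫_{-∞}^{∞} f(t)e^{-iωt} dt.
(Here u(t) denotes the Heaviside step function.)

F(ω) = \frac{52488}{\left(3 i \omega + 13\right)^{5}}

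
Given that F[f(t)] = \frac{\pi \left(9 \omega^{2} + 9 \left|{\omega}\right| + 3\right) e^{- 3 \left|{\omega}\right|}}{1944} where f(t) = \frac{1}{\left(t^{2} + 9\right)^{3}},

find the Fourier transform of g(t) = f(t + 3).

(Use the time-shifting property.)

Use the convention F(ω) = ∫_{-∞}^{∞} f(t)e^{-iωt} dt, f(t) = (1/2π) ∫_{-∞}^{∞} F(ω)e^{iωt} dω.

F[g](ω) = \frac{\pi \left(3 \omega^{2} + 3 \left|{\omega}\right| + 1\right) e^{3 i \omega - 3 \left|{\omega}\right|}}{648}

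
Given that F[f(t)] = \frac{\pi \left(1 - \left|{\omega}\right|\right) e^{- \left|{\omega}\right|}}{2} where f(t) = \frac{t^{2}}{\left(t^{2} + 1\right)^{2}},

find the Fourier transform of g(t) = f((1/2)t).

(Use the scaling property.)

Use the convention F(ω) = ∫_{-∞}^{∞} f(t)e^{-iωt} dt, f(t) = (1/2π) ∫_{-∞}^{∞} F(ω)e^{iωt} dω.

F[g](ω) = \pi \left(1 - 2 \left|{\omega}\right|\right) e^{- 2 \left|{\omega}\right|}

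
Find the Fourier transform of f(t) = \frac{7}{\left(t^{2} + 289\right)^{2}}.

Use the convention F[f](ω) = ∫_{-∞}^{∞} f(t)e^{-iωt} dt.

F(ω) = \frac{7 \pi \left(17 \left|{\omega}\right| + 1\right) e^{- 17 \left|{\omega}\right|}}{9826}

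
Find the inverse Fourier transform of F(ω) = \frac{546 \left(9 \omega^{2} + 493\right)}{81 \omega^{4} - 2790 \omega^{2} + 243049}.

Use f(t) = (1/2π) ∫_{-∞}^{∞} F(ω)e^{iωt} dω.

f(t) = 7 e^{- \frac{13 \left|{t}\right|}{3}} \cos{\left(6 \left|{t}\right| \right)}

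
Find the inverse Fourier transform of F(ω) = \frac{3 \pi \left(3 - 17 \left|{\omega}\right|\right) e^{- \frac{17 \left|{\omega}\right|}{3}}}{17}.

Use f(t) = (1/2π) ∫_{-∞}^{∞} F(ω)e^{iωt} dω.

f(t) = \frac{6 t^{2}}{\left(t^{2} + \frac{289}{9}\right)^{2}}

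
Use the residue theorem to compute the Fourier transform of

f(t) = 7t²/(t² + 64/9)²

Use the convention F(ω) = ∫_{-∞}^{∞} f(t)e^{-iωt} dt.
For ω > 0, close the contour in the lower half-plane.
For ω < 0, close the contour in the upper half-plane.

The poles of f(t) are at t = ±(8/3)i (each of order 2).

Let g(z) = f(z)e^{-iωz}; for large |z| the factor e^{-iωz} decays in the lower half-plane when ω > 0 and in the upper half-plane when ω < 0.

Case ω > 0 (lower half-plane, clockwise contour ⇒ F(ω) = -2πi·ΣRes):
  Res_{z = - \frac{8 i}{3}} g(z) = \frac{7 i \left(3 - 8 \omega\right) e^{- \frac{8 \omega}{3}}}{32} (pole of order 2)
  F(ω) = -2πi·ΣRes = \frac{7 \pi \left(3 - 8 \omega\right) e^{- \frac{8 \omega}{3}}}{16}

Case ω < 0 (upper half-plane, counterclockwise contour ⇒ F(ω) = +2πi·ΣRes):
  Res_{z = \frac{8 i}{3}} g(z) = \frac{7 i \left(- 8 \omega - 3\right) e^{\frac{8 \omega}{3}}}{32} (pole of order 2)
  F(ω) = 2πi·ΣRes = \frac{7 \pi \left(8 \omega + 3\right) e^{\frac{8 \omega}{3}}}{16}

Both cases combine into a single formula in |ω|:

F(ω) = \frac{7 \pi \left(3 - 8 \left|{\omega}\right|\right) e^{- \frac{8 \left|{\omega}\right|}{3}}}{16}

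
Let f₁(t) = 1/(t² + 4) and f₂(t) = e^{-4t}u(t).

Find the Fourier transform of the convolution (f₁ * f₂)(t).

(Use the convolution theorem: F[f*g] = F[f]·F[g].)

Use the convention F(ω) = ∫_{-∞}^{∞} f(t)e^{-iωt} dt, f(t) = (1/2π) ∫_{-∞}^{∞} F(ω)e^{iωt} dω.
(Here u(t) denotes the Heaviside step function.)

F[f₁*f₂](ω) = \frac{\pi e^{- 2 \left|{\omega}\right|}}{2 \left(i \omega + 4\right)}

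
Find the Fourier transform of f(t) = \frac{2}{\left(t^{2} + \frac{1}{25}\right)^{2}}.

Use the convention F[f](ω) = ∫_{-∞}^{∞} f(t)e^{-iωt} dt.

F(ω) = 25 \pi \left(\left|{\omega}\right| + 5\right) e^{- \frac{\left|{\omega}\right|}{5}}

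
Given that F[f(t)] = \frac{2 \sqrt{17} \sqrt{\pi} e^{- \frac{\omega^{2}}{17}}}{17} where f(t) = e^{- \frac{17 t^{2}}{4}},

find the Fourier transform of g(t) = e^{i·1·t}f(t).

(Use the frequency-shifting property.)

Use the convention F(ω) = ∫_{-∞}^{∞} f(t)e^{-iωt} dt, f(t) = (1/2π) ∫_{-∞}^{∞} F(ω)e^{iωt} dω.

F[g](ω) = \frac{2 \sqrt{17} \sqrt{\pi} e^{- \frac{\left(\omega - 1\right)^{2}}{17}}}{17}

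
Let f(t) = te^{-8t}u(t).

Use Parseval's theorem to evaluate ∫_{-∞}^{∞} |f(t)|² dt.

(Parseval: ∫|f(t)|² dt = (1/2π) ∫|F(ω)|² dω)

∫|f(t)|² dt = \frac{1}{2048}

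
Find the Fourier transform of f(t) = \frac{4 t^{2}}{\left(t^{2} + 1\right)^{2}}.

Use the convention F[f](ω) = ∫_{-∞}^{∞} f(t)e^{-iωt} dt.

F(ω) = 2 \pi \left(1 - \left|{\omega}\right|\right) e^{- \left|{\omega}\right|}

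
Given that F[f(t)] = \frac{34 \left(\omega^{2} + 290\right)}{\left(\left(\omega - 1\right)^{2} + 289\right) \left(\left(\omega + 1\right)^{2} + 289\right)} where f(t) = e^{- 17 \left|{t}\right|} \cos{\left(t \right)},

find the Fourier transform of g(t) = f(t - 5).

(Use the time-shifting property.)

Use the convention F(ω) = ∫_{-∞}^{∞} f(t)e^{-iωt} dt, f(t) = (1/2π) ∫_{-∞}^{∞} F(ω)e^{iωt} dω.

F[g](ω) = \frac{34 \left(\omega^{2} + 290\right) e^{- 5 i \omega}}{\omega^{4} + 576 \omega^{2} + 84100}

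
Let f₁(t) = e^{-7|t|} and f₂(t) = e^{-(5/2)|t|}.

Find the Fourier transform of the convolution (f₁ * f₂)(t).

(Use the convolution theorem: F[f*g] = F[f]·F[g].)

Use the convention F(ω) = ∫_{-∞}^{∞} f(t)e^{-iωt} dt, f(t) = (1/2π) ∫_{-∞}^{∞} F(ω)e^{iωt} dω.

F[f₁*f₂](ω) = \frac{280}{\left(\omega^{2} + 49\right) \left(4 \omega^{2} + 25\right)}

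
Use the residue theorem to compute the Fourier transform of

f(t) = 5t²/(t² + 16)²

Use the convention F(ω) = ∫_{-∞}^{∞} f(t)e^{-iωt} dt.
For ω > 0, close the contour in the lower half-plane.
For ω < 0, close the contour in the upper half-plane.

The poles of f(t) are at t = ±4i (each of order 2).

Let g(z) = f(z)e^{-iωz}; for large |z| the factor e^{-iωz} decays in the lower half-plane when ω > 0 and in the upper half-plane when ω < 0.

Case ω > 0 (lower half-plane, clockwise contour ⇒ F(ω) = -2πi·ΣRes):
  Res_{z = - 4 i} g(z) = \frac{5 i \left(1 - 4 \omega\right) e^{- 4 \omega}}{16} (pole of order 2)
  F(ω) = -2πi·ΣRes = \frac{5 \pi \left(1 - 4 \omega\right) e^{- 4 \omega}}{8}

Case ω < 0 (upper half-plane, counterclockwise contour ⇒ F(ω) = +2πi·ΣRes):
  Res_{z = 4 i} g(z) = \frac{5 i \left(- 4 \omega - 1\right) e^{4 \omega}}{16} (pole of order 2)
  F(ω) = 2πi·ΣRes = \frac{5 \pi \left(4 \omega + 1\right) e^{4 \omega}}{8}

Both cases combine into a single formula in |ω|:

F(ω) = \frac{5 \pi \left(1 - 4 \left|{\omega}\right|\right) e^{- 4 \left|{\omega}\right|}}{8}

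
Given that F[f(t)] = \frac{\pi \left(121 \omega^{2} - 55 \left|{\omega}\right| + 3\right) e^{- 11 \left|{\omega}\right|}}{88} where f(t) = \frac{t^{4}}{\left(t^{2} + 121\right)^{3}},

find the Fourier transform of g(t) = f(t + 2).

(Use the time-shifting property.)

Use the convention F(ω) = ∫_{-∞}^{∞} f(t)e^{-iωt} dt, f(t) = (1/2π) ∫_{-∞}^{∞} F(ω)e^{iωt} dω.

F[g](ω) = \frac{\pi \left(121 \omega^{2} - 55 \left|{\omega}\right| + 3\right) e^{2 i \omega - 11 \left|{\omega}\right|}}{88}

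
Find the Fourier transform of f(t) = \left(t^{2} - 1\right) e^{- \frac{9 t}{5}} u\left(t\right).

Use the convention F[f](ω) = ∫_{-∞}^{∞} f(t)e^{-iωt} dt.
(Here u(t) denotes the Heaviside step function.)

F(ω) = \frac{5 \left(250 i \omega - \left(5 i \omega + 9\right)^{3} + 450\right)}{\left(5 i \omega + 9\right)^{4}}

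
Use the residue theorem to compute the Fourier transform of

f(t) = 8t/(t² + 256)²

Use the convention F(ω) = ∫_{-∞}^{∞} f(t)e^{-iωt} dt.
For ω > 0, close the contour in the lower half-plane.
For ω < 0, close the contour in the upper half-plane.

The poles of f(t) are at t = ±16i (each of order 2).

Let g(z) = f(z)e^{-iωz}; for large |z| the factor e^{-iωz} decays in the lower half-plane when ω > 0 and in the upper half-plane when ω < 0.

Case ω > 0 (lower half-plane, clockwise contour ⇒ F(ω) = -2πi·ΣRes):
  Res_{z = - 16 i} g(z) = \frac{\omega e^{- 16 \omega}}{8} (pole of order 2)
  F(ω) = -2πi·ΣRes = - \frac{i \pi \omega e^{- 16 \omega}}{4}

Case ω < 0 (upper half-plane, counterclockwise contour ⇒ F(ω) = +2πi·ΣRes):
  Res_{z = 16 i} g(z) = - \frac{\omega e^{16 \omega}}{8} (pole of order 2)
  F(ω) = 2πi·ΣRes = - \frac{i \pi \omega e^{16 \omega}}{4}

Both cases combine into a single formula in |ω|:

F(ω) = - \frac{i \pi \omega e^{- 16 \left|{\omega}\right|}}{4}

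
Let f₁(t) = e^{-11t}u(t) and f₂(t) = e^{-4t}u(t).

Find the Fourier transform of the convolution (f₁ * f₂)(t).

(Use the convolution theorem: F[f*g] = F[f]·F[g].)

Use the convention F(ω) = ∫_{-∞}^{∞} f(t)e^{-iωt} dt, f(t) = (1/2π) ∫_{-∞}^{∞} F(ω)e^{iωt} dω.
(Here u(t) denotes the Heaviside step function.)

F[f₁*f₂](ω) = \frac{1}{\left(i \omega + 4\right) \left(i \omega + 11\right)}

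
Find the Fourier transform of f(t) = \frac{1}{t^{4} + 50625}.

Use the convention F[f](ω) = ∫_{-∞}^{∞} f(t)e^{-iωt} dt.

F(ω) = \frac{\pi e^{- \frac{15 \sqrt{2} \left|{\omega}\right|}{2}} \sin{\left(\frac{15 \sqrt{2} \left|{\omega}\right|}{2} + \frac{\pi}{4} \right)}}{3375}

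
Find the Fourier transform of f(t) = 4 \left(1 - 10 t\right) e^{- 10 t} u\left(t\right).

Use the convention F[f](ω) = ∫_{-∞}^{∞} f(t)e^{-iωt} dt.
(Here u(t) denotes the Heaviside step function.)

F(ω) = \frac{4 i \omega}{- \omega^{2} + 20 i \omega + 100}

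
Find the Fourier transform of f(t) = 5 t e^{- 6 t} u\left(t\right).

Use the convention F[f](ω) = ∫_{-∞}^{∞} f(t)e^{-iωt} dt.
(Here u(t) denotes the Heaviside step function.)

F(ω) = \frac{5}{\left(i \omega + 6\right)^{2}}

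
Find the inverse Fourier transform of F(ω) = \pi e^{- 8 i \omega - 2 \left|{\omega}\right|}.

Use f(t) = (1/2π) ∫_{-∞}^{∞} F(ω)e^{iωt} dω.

f(t) = \frac{2}{\left(t - 8\right)^{2} + 4}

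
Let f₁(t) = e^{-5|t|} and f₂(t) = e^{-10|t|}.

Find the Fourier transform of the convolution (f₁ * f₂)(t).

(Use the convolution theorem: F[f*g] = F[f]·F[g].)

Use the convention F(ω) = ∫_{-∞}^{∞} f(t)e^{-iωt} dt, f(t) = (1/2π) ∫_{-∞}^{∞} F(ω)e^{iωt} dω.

F[f₁*f₂](ω) = \frac{200}{\left(\omega^{2} + 25\right) \left(\omega^{2} + 100\right)}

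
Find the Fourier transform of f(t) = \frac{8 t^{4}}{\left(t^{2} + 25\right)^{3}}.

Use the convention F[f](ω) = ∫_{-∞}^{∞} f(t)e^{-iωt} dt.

F(ω) = \frac{\pi \left(25 \omega^{2} - 25 \left|{\omega}\right| + 3\right) e^{- 5 \left|{\omega}\right|}}{5}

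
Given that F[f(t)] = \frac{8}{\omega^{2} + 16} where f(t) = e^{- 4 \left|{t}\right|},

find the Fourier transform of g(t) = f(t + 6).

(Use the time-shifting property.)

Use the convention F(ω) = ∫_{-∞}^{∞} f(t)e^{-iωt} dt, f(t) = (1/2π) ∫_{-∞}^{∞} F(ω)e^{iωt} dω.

F[g](ω) = \frac{8 e^{6 i \omega}}{\omega^{2} + 16}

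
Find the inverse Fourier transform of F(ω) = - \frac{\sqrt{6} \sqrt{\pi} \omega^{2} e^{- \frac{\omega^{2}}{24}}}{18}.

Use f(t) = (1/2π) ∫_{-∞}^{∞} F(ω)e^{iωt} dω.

f(t) = 2 \left(24 t^{2} - 2\right) e^{- 6 t^{2}}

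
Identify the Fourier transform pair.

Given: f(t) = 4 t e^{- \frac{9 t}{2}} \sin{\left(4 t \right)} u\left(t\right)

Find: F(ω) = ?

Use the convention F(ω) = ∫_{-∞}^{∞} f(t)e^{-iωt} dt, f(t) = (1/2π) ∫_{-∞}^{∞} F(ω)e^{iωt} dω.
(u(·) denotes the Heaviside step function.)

F(ω) = \frac{256 \left(2 i \omega + 9\right)}{\left(\left(2 i \omega + 9\right)^{2} + 64\right)^{2}}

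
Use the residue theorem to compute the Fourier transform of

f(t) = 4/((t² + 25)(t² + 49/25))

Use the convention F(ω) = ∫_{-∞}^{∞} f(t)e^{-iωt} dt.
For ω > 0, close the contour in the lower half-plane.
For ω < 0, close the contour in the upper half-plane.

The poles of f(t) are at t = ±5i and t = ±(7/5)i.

Let g(z) = f(z)e^{-iωz}; for large |z| the factor e^{-iωz} decays in the lower half-plane when ω > 0 and in the upper half-plane when ω < 0.

Case ω > 0 (lower half-plane, clockwise contour ⇒ F(ω) = -2πi·ΣRes):
  Res_{z = - 5 i} g(z) = - \frac{5 i e^{- 5 \omega}}{288}
  Res_{z = - \frac{7 i}{5}} g(z) = \frac{125 i e^{- \frac{7 \omega}{5}}}{2016}
  F(ω) = -2πi·ΣRes = - \frac{5 \pi e^{- 5 \omega}}{144} + \frac{125 \pi e^{- \frac{7 \omega}{5}}}{1008}

Case ω < 0 (upper half-plane, counterclockwise contour ⇒ F(ω) = +2πi·ΣRes):
  Res_{z = 5 i} g(z) = \frac{5 i e^{5 \omega}}{288}
  Res_{z = \frac{7 i}{5}} g(z) = - \frac{125 i e^{\frac{7 \omega}{5}}}{2016}
  F(ω) = 2πi·ΣRes = \frac{5 \pi \left(25 e^{\frac{7 \omega}{5}} - 7 e^{5 \omega}\right)}{1008}

Both cases combine into a single formula in |ω|:

F(ω) = - \frac{5 \pi e^{- 5 \left|{\omega}\right|}}{144} + \frac{125 \pi e^{- \frac{7 \left|{\omega}\right|}{5}}}{1008}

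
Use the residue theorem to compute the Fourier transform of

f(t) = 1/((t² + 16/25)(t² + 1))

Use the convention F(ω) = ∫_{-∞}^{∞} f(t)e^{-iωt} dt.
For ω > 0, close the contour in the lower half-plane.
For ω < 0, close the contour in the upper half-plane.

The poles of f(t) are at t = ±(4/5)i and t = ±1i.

Let g(z) = f(z)e^{-iωz}; for large |z| the factor e^{-iωz} decays in the lower half-plane when ω > 0 and in the upper half-plane when ω < 0.

Case ω > 0 (lower half-plane, clockwise contour ⇒ F(ω) = -2πi·ΣRes):
  Res_{z = - \frac{4 i}{5}} g(z) = \frac{125 i e^{- \frac{4 \omega}{5}}}{72}
  Res_{z = - i} g(z) = - \frac{25 i e^{- \omega}}{18}
  F(ω) = -2πi·ΣRes = - \frac{25 \pi e^{- \omega}}{9} + \frac{125 \pi e^{- \frac{4 \omega}{5}}}{36}

Case ω < 0 (upper half-plane, counterclockwise contour ⇒ F(ω) = +2πi·ΣRes):
  Res_{z = \frac{4 i}{5}} g(z) = - \frac{125 i e^{\frac{4 \omega}{5}}}{72}
  Res_{z = i} g(z) = \frac{25 i e^{\omega}}{18}
  F(ω) = 2πi·ΣRes = \frac{25 \pi \left(5 e^{\frac{4 \omega}{5}} - 4 e^{\omega}\right)}{36}

Both cases combine into a single formula in |ω|:

F(ω) = - \frac{25 \pi e^{- \left|{\omega}\right|}}{9} + \frac{125 \pi e^{- \frac{4 \left|{\omega}\right|}{5}}}{36}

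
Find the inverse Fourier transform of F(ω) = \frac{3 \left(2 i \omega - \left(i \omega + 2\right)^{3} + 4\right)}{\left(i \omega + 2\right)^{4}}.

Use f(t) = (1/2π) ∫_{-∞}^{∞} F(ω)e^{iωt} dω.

f(t) = 3 \left(t^{2} - 1\right) e^{- 2 t} u\left(t\right)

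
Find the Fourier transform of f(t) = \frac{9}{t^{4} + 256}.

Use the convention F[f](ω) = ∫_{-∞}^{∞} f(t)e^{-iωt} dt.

F(ω) = \frac{9 \pi e^{- 2 \sqrt{2} \left|{\omega}\right|} \sin{\left(2 \sqrt{2} \left|{\omega}\right| + \frac{\pi}{4} \right)}}{64}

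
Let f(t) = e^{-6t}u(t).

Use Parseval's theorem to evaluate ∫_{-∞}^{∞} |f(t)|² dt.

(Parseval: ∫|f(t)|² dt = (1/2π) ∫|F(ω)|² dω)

∫|f(t)|² dt = \frac{1}{12}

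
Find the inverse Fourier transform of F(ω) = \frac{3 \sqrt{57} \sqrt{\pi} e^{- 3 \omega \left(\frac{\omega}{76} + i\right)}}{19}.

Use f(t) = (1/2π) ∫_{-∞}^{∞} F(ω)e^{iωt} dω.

f(t) = 3 e^{- \frac{19 \left(t - 3\right)^{2}}{3}}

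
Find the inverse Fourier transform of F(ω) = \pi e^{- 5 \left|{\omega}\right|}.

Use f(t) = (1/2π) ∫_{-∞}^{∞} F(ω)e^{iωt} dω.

f(t) = \frac{5}{t^{2} + 25}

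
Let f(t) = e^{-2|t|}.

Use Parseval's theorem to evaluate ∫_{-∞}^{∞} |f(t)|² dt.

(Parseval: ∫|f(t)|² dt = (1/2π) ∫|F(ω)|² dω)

∫|f(t)|² dt = \frac{1}{2}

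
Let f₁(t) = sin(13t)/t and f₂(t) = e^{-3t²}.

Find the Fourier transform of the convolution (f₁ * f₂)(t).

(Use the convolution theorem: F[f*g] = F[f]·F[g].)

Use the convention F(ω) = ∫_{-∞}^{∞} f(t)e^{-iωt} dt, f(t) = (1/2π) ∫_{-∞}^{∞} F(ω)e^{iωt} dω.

F[f₁*f₂](ω) = \begin{cases} \frac{\sqrt{3} \pi^{\frac{3}{2}} e^{- \frac{\omega^{2}}{12}}}{3} & \text{for}\: \omega > -13 \wedge \omega < 13 \\0 & \text{otherwise} \end{cases}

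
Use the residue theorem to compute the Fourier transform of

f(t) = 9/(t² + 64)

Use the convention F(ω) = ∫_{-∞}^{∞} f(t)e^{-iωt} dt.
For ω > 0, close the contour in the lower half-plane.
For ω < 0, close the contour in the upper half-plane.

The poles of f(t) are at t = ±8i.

Let g(z) = f(z)e^{-iωz}; for large |z| the factor e^{-iωz} decays in the lower half-plane when ω > 0 and in the upper half-plane when ω < 0.

Case ω > 0 (lower half-plane, clockwise contour ⇒ F(ω) = -2πi·ΣRes):
  Res_{z = - 8 i} g(z) = \frac{9 i e^{- 8 \omega}}{16}
  F(ω) = -2πi·ΣRes = \frac{9 \pi e^{- 8 \omega}}{8}

Case ω < 0 (upper half-plane, counterclockwise contour ⇒ F(ω) = +2πi·ΣRes):
  Res_{z = 8 i} g(z) = - \frac{9 i e^{8 \omega}}{16}
  F(ω) = 2πi·ΣRes = \frac{9 \pi e^{8 \omega}}{8}

Both cases combine into a single formula in |ω|:

F(ω) = \frac{9 \pi e^{- 8 \left|{\omega}\right|}}{8}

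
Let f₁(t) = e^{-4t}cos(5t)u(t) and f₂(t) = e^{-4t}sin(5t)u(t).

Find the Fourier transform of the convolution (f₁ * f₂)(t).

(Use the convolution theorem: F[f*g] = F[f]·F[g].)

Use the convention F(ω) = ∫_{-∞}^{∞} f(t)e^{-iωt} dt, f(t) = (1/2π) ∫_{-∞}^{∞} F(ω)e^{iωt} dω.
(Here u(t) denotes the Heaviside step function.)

F[f₁*f₂](ω) = \frac{5 \left(i \omega + 4\right)}{\left(\left(i \omega + 4\right)^{2} + 25\right)^{2}}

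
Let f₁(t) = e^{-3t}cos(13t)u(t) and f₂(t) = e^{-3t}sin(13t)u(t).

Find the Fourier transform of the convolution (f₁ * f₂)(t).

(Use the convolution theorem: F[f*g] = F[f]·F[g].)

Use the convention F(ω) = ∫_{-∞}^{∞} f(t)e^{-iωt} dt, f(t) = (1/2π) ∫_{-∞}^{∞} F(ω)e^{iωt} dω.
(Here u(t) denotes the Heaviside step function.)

F[f₁*f₂](ω) = \frac{13 \left(i \omega + 3\right)}{\left(\left(i \omega + 3\right)^{2} + 169\right)^{2}}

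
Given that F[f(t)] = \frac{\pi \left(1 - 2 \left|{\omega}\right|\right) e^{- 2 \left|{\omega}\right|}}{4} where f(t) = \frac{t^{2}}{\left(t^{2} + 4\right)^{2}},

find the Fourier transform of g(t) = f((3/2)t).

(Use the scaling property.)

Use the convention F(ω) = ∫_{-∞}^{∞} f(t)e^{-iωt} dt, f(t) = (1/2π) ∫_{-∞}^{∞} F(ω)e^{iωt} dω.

F[g](ω) = \frac{\pi \left(3 - 4 \left|{\omega}\right|\right) e^{- \frac{4 \left|{\omega}\right|}{3}}}{18}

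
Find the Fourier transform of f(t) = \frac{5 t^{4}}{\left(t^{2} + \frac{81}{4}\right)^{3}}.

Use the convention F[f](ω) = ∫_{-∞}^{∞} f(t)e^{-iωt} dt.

F(ω) = \frac{5 \pi \left(27 \omega^{2} - 30 \left|{\omega}\right| + 4\right) e^{- \frac{9 \left|{\omega}\right|}{2}}}{48}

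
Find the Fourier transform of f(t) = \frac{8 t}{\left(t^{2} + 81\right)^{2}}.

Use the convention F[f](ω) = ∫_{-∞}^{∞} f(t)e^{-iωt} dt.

F(ω) = - \frac{4 i \pi \omega e^{- 9 \left|{\omega}\right|}}{9}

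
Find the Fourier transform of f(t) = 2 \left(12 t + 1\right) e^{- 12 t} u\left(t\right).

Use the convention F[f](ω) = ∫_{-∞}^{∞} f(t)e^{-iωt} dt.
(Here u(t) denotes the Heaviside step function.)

F(ω) = \frac{2 \left(- i \omega - 24\right)}{\omega^{2} - 24 i \omega - 144}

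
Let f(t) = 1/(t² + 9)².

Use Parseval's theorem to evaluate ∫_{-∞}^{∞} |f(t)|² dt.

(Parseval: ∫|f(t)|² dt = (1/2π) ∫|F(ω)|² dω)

∫|f(t)|² dt = \frac{5 \pi}{34992}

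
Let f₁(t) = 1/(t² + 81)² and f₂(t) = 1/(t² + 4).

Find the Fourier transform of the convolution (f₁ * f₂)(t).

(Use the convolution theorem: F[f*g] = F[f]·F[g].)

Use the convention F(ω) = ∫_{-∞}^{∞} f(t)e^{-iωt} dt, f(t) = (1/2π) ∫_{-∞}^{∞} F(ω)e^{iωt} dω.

F[f₁*f₂](ω) = \frac{\pi^{2} \left(9 \left|{\omega}\right| + 1\right) e^{- 11 \left|{\omega}\right|}}{2916}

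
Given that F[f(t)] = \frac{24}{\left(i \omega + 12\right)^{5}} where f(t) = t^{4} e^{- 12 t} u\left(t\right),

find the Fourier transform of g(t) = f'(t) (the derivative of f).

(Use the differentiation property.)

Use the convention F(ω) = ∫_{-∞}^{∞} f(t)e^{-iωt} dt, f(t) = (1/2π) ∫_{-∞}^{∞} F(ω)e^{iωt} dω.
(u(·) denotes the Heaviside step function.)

F[g](ω) = \frac{24 i \omega}{\left(i \omega + 12\right)^{5}}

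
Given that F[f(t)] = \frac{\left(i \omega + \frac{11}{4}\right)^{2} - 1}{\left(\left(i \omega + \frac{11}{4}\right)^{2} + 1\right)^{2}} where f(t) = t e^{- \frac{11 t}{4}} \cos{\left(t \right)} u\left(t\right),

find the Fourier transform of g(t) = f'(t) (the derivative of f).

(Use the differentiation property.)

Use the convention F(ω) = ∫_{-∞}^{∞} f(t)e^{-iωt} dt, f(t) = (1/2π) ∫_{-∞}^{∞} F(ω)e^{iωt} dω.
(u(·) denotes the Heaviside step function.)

F[g](ω) = \frac{16 i \omega \left(\left(4 i \omega + 11\right)^{2} - 16\right)}{\left(\left(4 i \omega + 11\right)^{2} + 16\right)^{2}}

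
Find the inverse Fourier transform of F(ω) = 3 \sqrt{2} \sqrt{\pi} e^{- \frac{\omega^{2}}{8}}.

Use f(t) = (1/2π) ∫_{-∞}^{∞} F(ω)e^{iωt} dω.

f(t) = 6 e^{- 2 t^{2}}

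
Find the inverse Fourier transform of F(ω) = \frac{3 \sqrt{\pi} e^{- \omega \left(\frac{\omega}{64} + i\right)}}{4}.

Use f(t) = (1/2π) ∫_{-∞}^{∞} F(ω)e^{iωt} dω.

f(t) = 3 e^{- 16 \left(t - 1\right)^{2}}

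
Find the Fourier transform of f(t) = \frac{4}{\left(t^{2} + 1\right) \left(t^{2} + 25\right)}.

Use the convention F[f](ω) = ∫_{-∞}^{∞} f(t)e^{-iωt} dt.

F(ω) = \frac{\pi e^{- \left|{\omega}\right|}}{6} - \frac{\pi e^{- 5 \left|{\omega}\right|}}{30}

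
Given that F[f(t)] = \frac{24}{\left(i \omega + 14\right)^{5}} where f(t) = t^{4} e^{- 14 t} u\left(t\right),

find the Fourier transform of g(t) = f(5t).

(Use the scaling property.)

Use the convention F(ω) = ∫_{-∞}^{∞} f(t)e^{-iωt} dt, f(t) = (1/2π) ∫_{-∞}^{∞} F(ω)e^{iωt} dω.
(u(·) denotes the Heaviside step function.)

F[g](ω) = \frac{15000}{\left(i \omega + 70\right)^{5}}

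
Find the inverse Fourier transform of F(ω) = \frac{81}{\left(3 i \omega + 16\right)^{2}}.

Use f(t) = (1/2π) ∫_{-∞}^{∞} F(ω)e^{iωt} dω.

f(t) = 9 t e^{- \frac{16 t}{3}} u\left(t\right)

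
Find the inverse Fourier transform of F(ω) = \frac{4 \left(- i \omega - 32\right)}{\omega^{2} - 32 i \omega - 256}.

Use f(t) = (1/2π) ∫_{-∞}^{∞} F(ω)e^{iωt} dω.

f(t) = 4 \left(16 t + 1\right) e^{- 16 t} u\left(t\right)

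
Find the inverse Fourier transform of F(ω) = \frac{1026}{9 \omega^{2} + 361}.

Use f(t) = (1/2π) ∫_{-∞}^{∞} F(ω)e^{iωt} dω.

f(t) = 9 e^{- \frac{19 \left|{t}\right|}{3}}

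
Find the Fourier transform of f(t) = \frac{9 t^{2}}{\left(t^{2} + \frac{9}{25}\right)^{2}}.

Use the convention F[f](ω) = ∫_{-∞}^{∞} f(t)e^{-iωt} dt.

F(ω) = \frac{3 \pi \left(5 - 3 \left|{\omega}\right|\right) e^{- \frac{3 \left|{\omega}\right|}{5}}}{2}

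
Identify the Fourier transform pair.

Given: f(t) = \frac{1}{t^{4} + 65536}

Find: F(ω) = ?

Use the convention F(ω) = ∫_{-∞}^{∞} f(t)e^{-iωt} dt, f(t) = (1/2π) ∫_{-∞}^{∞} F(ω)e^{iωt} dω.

F(ω) = \frac{\pi e^{- 8 \sqrt{2} \left|{\omega}\right|} \sin{\left(8 \sqrt{2} \left|{\omega}\right| + \frac{\pi}{4} \right)}}{4096}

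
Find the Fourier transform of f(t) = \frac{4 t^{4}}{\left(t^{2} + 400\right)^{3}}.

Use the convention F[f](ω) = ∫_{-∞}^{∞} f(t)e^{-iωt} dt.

F(ω) = \frac{\pi \left(400 \omega^{2} - 100 \left|{\omega}\right| + 3\right) e^{- 20 \left|{\omega}\right|}}{40}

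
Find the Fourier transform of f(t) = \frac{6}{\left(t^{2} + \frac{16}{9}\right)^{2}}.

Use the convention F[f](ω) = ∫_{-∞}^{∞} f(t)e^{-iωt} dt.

F(ω) = \frac{27 \pi \left(4 \left|{\omega}\right| + 3\right) e^{- \frac{4 \left|{\omega}\right|}{3}}}{64}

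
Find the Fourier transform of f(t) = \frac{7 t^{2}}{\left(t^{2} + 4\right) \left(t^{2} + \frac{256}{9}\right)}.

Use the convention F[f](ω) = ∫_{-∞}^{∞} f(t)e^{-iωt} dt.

F(ω) = - \frac{63 \pi e^{- 2 \left|{\omega}\right|}}{110} + \frac{84 \pi e^{- \frac{16 \left|{\omega}\right|}{3}}}{55}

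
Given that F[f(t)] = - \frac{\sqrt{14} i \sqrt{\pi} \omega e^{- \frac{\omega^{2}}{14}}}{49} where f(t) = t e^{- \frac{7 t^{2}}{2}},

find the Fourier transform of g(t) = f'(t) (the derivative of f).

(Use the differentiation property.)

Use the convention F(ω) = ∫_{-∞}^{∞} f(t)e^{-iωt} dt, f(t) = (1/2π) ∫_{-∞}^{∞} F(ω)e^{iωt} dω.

F[g](ω) = \frac{\sqrt{14} \sqrt{\pi} \omega^{2} e^{- \frac{\omega^{2}}{14}}}{49}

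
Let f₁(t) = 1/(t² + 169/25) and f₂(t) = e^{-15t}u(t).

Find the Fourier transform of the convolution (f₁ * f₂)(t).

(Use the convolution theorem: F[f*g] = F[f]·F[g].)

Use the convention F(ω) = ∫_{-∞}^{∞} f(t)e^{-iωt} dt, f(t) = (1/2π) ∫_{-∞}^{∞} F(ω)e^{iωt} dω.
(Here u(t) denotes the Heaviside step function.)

F[f₁*f₂](ω) = \frac{5 \pi e^{- \frac{13 \left|{\omega}\right|}{5}}}{13 \left(i \omega + 15\right)}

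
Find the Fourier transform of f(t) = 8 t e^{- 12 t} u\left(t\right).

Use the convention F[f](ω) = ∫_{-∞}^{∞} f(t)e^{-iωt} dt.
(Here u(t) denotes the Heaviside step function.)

F(ω) = \frac{8}{\left(i \omega + 12\right)^{2}}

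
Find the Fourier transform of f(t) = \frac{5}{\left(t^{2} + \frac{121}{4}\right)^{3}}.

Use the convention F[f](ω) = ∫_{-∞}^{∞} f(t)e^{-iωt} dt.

F(ω) = \frac{5 \pi \left(121 \omega^{2} + 66 \left|{\omega}\right| + 12\right) e^{- \frac{11 \left|{\omega}\right|}{2}}}{161051}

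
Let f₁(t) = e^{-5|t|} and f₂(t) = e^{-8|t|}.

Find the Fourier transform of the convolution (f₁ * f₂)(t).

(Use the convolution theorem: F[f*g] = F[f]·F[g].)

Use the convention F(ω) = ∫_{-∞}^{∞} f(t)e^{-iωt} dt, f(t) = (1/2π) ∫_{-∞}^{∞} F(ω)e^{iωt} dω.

F[f₁*f₂](ω) = \frac{160}{\left(\omega^{2} + 25\right) \left(\omega^{2} + 64\right)}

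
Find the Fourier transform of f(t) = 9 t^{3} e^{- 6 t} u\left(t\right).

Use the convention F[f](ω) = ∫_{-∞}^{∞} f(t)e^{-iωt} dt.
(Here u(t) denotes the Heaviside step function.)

F(ω) = \frac{54}{\left(i \omega + 6\right)^{4}}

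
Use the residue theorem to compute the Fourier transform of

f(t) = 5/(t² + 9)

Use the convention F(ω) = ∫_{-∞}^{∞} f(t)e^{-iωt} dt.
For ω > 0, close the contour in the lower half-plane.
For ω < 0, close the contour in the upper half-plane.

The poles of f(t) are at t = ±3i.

Let g(z) = f(z)e^{-iωz}; for large |z| the factor e^{-iωz} decays in the lower half-plane when ω > 0 and in the upper half-plane when ω < 0.

Case ω > 0 (lower half-plane, clockwise contour ⇒ F(ω) = -2πi·ΣRes):
  Res_{z = - 3 i} g(z) = \frac{5 i e^{- 3 \omega}}{6}
  F(ω) = -2πi·ΣRes = \frac{5 \pi e^{- 3 \omega}}{3}

Case ω < 0 (upper half-plane, counterclockwise contour ⇒ F(ω) = +2πi·ΣRes):
  Res_{z = 3 i} g(z) = - \frac{5 i e^{3 \omega}}{6}
  F(ω) = 2πi·ΣRes = \frac{5 \pi e^{3 \omega}}{3}

Both cases combine into a single formula in |ω|:

F(ω) = \frac{5 \pi e^{- 3 \left|{\omega}\right|}}{3}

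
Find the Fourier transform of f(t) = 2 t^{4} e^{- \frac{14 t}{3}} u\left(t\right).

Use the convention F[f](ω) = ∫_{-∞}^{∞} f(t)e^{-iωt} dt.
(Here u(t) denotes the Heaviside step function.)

F(ω) = \frac{11664}{\left(3 i \omega + 14\right)^{5}}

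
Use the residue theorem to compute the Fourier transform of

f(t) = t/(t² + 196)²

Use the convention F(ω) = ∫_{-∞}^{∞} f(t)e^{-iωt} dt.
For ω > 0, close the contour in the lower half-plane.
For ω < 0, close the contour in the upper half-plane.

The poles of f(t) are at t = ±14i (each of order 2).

Let g(z) = f(z)e^{-iωz}; for large |z| the factor e^{-iωz} decays in the lower half-plane when ω > 0 and in the upper half-plane when ω < 0.

Case ω > 0 (lower half-plane, clockwise contour ⇒ F(ω) = -2πi·ΣRes):
  Res_{z = - 14 i} g(z) = \frac{\omega e^{- 14 \omega}}{56} (pole of order 2)
  F(ω) = -2πi·ΣRes = - \frac{i \pi \omega e^{- 14 \omega}}{28}

Case ω < 0 (upper half-plane, counterclockwise contour ⇒ F(ω) = +2πi·ΣRes):
  Res_{z = 14 i} g(z) = - \frac{\omega e^{14 \omega}}{56} (pole of order 2)
  F(ω) = 2πi·ΣRes = - \frac{i \pi \omega e^{14 \omega}}{28}

Both cases combine into a single formula in |ω|:

F(ω) = - \frac{i \pi \omega e^{- 14 \left|{\omega}\right|}}{28}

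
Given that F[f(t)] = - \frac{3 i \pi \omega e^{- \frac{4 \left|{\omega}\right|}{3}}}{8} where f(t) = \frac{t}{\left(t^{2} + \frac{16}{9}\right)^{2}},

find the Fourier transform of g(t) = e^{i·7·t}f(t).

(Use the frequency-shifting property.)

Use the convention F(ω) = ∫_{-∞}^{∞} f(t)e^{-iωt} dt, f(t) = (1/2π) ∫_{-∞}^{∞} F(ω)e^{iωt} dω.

F[g](ω) = \frac{3 i \pi \left(7 - \omega\right) e^{- \frac{4 \left|{\omega - 7}\right|}{3}}}{8}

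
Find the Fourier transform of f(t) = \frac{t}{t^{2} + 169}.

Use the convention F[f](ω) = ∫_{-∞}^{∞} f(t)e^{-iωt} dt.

F(ω) = - i \pi e^{- 13 \left|{\omega}\right|} \operatorname{sign}{\left(\omega \right)}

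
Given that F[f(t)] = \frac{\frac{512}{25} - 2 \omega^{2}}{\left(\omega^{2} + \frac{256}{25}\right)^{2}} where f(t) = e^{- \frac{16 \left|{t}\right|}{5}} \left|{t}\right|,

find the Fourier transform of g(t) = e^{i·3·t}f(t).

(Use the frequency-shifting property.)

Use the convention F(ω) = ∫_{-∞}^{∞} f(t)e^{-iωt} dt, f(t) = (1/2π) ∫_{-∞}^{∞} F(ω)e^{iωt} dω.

F[g](ω) = \frac{50 \left(256 - 25 \left(\omega - 3\right)^{2}\right)}{\left(25 \left(\omega - 3\right)^{2} + 256\right)^{2}}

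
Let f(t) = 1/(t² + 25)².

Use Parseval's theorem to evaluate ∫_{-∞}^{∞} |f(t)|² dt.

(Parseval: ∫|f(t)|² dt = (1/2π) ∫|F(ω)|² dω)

∫|f(t)|² dt = \frac{\pi}{250000}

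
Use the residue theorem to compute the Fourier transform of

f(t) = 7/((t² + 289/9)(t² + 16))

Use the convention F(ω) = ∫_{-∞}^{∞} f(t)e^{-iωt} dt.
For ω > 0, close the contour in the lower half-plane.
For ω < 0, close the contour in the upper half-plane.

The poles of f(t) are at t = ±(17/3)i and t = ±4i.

Let g(z) = f(z)e^{-iωz}; for large |z| the factor e^{-iωz} decays in the lower half-plane when ω > 0 and in the upper half-plane when ω < 0.

Case ω > 0 (lower half-plane, clockwise contour ⇒ F(ω) = -2πi·ΣRes):
  Res_{z = - \frac{17 i}{3}} g(z) = - \frac{189 i e^{- \frac{17 \omega}{3}}}{4930}
  Res_{z = - 4 i} g(z) = \frac{63 i e^{- 4 \omega}}{1160}
  F(ω) = -2πi·ΣRes = \frac{63 \pi e^{- 4 \omega}}{580} - \frac{189 \pi e^{- \frac{17 \omega}{3}}}{2465}

Case ω < 0 (upper half-plane, counterclockwise contour ⇒ F(ω) = +2πi·ΣRes):
  Res_{z = \frac{17 i}{3}} g(z) = \frac{189 i e^{\frac{17 \omega}{3}}}{4930}
  Res_{z = 4 i} g(z) = - \frac{63 i e^{4 \omega}}{1160}
  F(ω) = 2πi·ΣRes = \frac{63 \pi \left(- 12 e^{\frac{17 \omega}{3}} + 17 e^{4 \omega}\right)}{9860}

Both cases combine into a single formula in |ω|:

F(ω) = \frac{63 \pi e^{- 4 \left|{\omega}\right|}}{580} - \frac{189 \pi e^{- \frac{17 \left|{\omega}\right|}{3}}}{2465}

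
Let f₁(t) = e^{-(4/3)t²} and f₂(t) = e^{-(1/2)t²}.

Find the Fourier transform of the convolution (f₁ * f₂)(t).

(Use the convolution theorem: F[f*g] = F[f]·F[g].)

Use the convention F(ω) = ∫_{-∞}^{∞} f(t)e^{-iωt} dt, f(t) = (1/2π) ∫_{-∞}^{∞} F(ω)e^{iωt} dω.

F[f₁*f₂](ω) = \frac{\sqrt{6} \pi e^{- \frac{11 \omega^{2}}{16}}}{2}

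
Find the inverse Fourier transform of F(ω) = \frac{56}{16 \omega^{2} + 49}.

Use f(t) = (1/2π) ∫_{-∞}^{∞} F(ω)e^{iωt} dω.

f(t) = e^{- \frac{7 \left|{t}\right|}{4}}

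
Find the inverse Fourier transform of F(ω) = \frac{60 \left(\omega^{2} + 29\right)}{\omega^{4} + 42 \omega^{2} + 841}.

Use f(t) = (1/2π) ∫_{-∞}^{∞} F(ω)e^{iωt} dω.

f(t) = 6 e^{- 5 \left|{t}\right|} \cos{\left(2 \left|{t}\right| \right)}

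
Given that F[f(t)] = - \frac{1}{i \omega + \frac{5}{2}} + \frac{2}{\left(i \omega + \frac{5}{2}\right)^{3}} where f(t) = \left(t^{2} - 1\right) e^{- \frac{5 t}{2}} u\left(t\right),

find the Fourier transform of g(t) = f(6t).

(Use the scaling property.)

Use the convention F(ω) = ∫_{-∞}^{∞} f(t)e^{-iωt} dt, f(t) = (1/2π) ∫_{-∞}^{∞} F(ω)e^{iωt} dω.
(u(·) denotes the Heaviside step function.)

F[g](ω) = \frac{72 i \omega - \left(i \omega + 15\right)^{3} + 1080}{\left(i \omega + 15\right)^{4}}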